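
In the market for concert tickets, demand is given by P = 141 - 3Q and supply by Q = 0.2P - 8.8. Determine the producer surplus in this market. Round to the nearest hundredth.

367.54

Rewriting supply in inverse form: P = 44 + 5Q.
Equilibrium: 141 - 3Q = 44 + 5Q, so Q* = 12.125 and P* = 104.625.
Producer surplus is the triangle above supply below P*: (1/2)(12.125)(104.625 - 44) = (1/2)(12.125)(60.625) = 367.5391.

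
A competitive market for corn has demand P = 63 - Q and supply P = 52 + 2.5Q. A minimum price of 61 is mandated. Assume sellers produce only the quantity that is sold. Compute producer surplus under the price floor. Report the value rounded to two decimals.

Free-market equilibrium: 63 - Q = 52 + 2.5Q gives Q* = 3.1429, P* = 59.8571.
At the floor price 61, quantity demanded is (63 - 61)/1 = 2; demand is the short side, so Q = 2 trades at P = 61.
The supply price at Q = 2 is 57. PS is the trapezoid between 61 and supply over [0, 2]: (1/2)[(61 - 52) + (61 - 57)](2) = 13.

13.00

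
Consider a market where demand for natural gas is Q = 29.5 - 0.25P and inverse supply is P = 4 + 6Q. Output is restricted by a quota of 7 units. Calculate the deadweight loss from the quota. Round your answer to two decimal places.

Rewriting demand in inverse form: P = 118 - 4Q.
Without the quota, 118 - 4Q = 4 + 6Q gives Q* = 11.4.
At Q = 7 the demand price is 118 - 4(7) = 90 and the supply price is 4 + 6(7) = 46.
Deadweight loss is the triangle between the curves from 7 to 11.4: (1/2)(90 - 46)(11.4 - 7) = 96.8.

96.80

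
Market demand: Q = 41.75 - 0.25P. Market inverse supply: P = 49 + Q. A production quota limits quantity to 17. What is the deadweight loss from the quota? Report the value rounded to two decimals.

108.90

Rewriting demand in inverse form: P = 167 - 4Q.
Without the quota, 167 - 4Q = 49 + Q gives Q* = 23.6.
At Q = 17 the demand price is 167 - 4(17) = 99 and the supply price is 49 + (17) = 66.
Deadweight loss is the triangle between the curves from 17 to 23.6: (1/2)(99 - 66)(23.6 - 17) = 108.9.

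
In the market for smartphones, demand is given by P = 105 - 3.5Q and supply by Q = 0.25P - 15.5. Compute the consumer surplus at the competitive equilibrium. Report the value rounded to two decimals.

Rewriting supply in inverse form: P = 62 + 4Q.
Setting demand equal to supply, 43 = 7.5Q, so Q* = 5.7333 and P* = 84.9333.
Consumer surplus is the triangle under demand above P*: (1/2)(5.7333)(105 - 84.9333) = (1/2)(5.7333)(20.0667) = 57.5244.

57.52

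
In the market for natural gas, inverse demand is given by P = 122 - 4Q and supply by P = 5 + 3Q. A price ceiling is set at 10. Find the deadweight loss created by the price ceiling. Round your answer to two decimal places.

792.51

Without the control, 122 - 4Q = 5 + 3Q so Q* = 16.7143 and P* = 55.1429.
At P = 10, sellers supply (10 - 5)/3 = 1.6667 while buyers want more, so the quantity traded is 1.6667 at price 10.
At Q = 1.6667 the demand price is 115.3333 and the supply price is 10. Deadweight loss is the triangle between the curves from 1.6667 to 16.7143: (1/2)(115.3333 - 10)(16.7143 - 1.6667) = 792.5079.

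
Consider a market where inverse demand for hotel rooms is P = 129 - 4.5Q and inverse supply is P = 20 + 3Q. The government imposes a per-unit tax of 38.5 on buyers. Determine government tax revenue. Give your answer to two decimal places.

Without the tax, 129 - 4.5Q = 20 + 3Q so Q* = 14.5333 and P* = 63.6.
With the tax, buyers' net willingness to pay falls by 38.5: (129 - 38.5) - 4.5Q = 20 + 3Q, so Q_t = 9.4. Buyers pay P_b = 86.7; sellers receive P_s = P_b - 38.5 = 48.2.
Tax revenue = t x Q_t = 38.5 x 9.4 = 361.9.

361.90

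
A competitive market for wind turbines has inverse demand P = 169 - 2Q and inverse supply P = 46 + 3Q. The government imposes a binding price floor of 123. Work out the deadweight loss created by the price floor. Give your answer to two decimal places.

Without the control, 169 - 2Q = 46 + 3Q so Q* = 24.6 and P* = 119.8.
At the floor price 123, quantity demanded is (169 - 123)/2 = 23; demand is the short side, so Q = 23 trades at P = 123.
At Q = 23 the demand price is 123 and the supply price is 115. Deadweight loss is the triangle between the curves from 23 to 24.6: (1/2)(123 - 115)(24.6 - 23) = 6.4.

6.40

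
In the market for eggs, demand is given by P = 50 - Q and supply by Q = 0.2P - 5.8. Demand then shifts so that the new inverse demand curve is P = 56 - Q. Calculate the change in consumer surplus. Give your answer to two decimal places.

Rewriting supply in inverse form: P = 29 + 5Q.
Initial equilibrium: Q_0 = 3.5, P_0 = 46.5; CS_0 = (1/2)(3.5)(3.5) = 6.125, PS_0 = (1/2)(3.5)(17.5) = 30.625.
New equilibrium: 56 - Q = 29 + 5Q gives Q_1 = 4.5, P_1 = 51.5; CS_1 = 10.125, PS_1 = 50.625.
Change in consumer surplus = 10.125 - 6.125 = 4.

4.00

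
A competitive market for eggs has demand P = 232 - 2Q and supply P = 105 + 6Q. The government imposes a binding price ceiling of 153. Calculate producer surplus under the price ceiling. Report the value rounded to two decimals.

192.00

Without the control, 232 - 2Q = 105 + 6Q so Q* = 15.875 and P* = 200.25.
At the ceiling price 153, quantity supplied is (153 - 105)/6 = 8; supply is the short side, so Q = 8 trades at P = 153.
PS is the triangle above supply below 153: (1/2)(8)(153 - 105) = 192.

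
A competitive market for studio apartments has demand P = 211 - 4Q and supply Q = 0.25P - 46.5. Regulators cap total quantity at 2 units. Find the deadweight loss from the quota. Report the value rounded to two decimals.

5.06

Rewriting supply in inverse form: P = 186 + 4Q.
Unrestricted equilibrium: Q* = (211 - 186)/(4 + 4) = 3.125.
At Q = 2 the demand price is 211 - 4(2) = 203 and the supply price is 186 + 4(2) = 194.
DWL = (1/2)(gap between curves at 2) x (Q* - 2) = (1/2)(9)(1.125) = 5.0625.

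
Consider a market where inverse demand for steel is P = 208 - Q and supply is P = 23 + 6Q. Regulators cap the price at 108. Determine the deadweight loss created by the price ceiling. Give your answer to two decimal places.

Without the control, 208 - Q = 23 + 6Q so Q* = 26.4286 and P* = 181.5714.
At the ceiling price 108, quantity supplied is (108 - 23)/6 = 14.1667; supply is the short side, so Q = 14.1667 trades at P = 108.
The lost-trades triangle has base Q* - 14.1667 = 12.2619 and height equal to the gap between the curves at Q = 14.1667, which is 193.8333 - 108 = 85.8333. DWL = (1/2)(12.2619)(85.8333) = 526.2401.

526.24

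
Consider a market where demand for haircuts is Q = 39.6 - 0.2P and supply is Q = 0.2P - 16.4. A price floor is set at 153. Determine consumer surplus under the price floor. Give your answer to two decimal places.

202.50

Rewriting demand in inverse form: P = 198 - 5Q.
Rewriting supply in inverse form: P = 82 + 5Q.
Without the control, 198 - 5Q = 82 + 5Q so Q* = 11.6 and P* = 140.
At P = 153, buyers demand (198 - 153)/5 = 9 while sellers would supply more, so the quantity traded is 9 at price 153.
CS is the triangle under demand above 153: (1/2)(9)(198 - 153) = 202.5.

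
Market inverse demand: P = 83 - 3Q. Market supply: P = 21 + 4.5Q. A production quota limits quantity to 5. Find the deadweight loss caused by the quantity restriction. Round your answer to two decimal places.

Without the quota, 83 - 3Q = 21 + 4.5Q gives Q* = 8.2667.
At Q = 5 the demand price is 83 - 3(5) = 68 and the supply price is 21 + 4.5(5) = 43.5.
Deadweight loss is the triangle between the curves from 5 to 8.2667: (1/2)(68 - 43.5)(8.2667 - 5) = 40.0167.

40.02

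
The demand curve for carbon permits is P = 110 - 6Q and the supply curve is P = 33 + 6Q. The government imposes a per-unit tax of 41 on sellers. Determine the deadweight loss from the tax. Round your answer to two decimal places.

Pre-tax equilibrium: 110 - 6Q = 33 + 6Q gives Q* = 6.4167, P* = 71.5.
With the tax, sellers need 41 more per unit: 110 - 6Q = 33 + 6Q + 41, so Q_t = 3. Buyers pay P_b = 92; sellers receive P_s = P_b - 41 = 51.
Deadweight loss is the triangle between the curves from Q_t to Q*: (1/2)(6.4167 - 3)(41) = 70.0417.

70.04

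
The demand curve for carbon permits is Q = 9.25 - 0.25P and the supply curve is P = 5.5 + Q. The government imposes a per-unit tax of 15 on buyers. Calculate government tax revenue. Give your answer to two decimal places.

49.50

Rewriting demand in inverse form: P = 37 - 4Q.
Without the tax, 37 - 4Q = 5.5 + Q so Q* = 6.3 and P* = 11.8.
With the tax, buyers' net willingness to pay falls by 15: (37 - 15) - 4Q = 5.5 + Q, so Q_t = 3.3. Buyers pay P_b = 23.8; sellers receive P_s = P_b - 15 = 8.8.
Tax revenue = t x Q_t = 15 x 3.3 = 49.5.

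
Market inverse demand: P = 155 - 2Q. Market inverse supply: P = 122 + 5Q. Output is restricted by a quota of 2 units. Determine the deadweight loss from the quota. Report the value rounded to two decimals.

Without the quota, 155 - 2Q = 122 + 5Q gives Q* = 4.7143.
At Q = 2 the demand price is 155 - 2(2) = 151 and the supply price is 122 + 5(2) = 132.
Deadweight loss is the triangle between the curves from 2 to 4.7143: (1/2)(151 - 132)(4.7143 - 2) = 25.7857.

25.79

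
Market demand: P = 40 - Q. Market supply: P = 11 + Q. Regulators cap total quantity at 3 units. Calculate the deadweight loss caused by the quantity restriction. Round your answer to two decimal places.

132.25

Without the quota, 40 - Q = 11 + Q gives Q* = 14.5.
At Q = 3 the demand price is 40 - (3) = 37 and the supply price is 11 + (3) = 14.
Deadweight loss is the triangle between the curves from 3 to 14.5: (1/2)(37 - 14)(14.5 - 3) = 132.25.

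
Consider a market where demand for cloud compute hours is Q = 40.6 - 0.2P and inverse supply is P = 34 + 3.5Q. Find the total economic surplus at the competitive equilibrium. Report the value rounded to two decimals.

Rewriting demand in inverse form: P = 203 - 5Q.
Setting demand equal to supply, 169 = 8.5Q, so Q* = 19.8824 and P* = 103.5882.
Total surplus is the full triangle between the curves from 0 to Q*: (1/2)(19.8824)(203 - 34) = 1680.0588.

1680.06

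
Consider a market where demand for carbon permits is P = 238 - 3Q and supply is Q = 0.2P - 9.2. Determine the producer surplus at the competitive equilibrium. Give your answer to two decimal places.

1440.00

Rewriting supply in inverse form: P = 46 + 5Q.
Set 238 - 3Q = 46 + 5Q, which gives 192 = 8Q, so Q* = 24 and P* = 238 - 3(24) = 166.
PS is the area between P* and the supply curve from 0 to Q*: (1/2)(24)(120) = 1440.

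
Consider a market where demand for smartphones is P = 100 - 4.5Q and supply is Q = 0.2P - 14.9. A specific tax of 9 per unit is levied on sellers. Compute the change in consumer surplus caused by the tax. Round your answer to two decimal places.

-9.42

Rewriting supply in inverse form: P = 74.5 + 5Q.
Pre-tax equilibrium: 100 - 4.5Q = 74.5 + 5Q gives Q* = 2.6842, P* = 87.9211.
With the tax, sellers need 9 more per unit: 100 - 4.5Q = 74.5 + 5Q + 9, so Q_t = 1.7368. Buyers pay P_b = 92.1842; sellers receive P_s = P_b - 9 = 83.1842.
Consumers lose the trapezoid between P* and P_b out to Q_t plus the triangle from Q_t to Q*: change in CS = 6.7874 - 16.2112 = -9.4238.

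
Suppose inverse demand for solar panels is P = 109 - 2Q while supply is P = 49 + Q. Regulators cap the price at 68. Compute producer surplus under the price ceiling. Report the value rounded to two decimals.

Without the control, 109 - 2Q = 49 + Q so Q* = 20 and P* = 69.
At the ceiling price 68, quantity supplied is (68 - 49)/1 = 19; supply is the short side, so Q = 19 trades at P = 68.
PS is the triangle above supply below 68: (1/2)(19)(68 - 49) = 180.5.

180.50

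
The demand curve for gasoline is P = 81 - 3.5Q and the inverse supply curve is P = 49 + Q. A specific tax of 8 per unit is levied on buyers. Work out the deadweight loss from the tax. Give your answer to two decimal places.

Pre-tax equilibrium: 81 - 3.5Q = 49 + Q gives Q* = 7.1111, P* = 56.1111.
With the tax, buyers' net willingness to pay falls by 8: (81 - 8) - 3.5Q = 49 + Q, so Q_t = 5.3333. Buyers pay P_b = 62.3333; sellers receive P_s = P_b - 8 = 54.3333.
Deadweight loss is the triangle between the curves from Q_t to Q*: (1/2)(7.1111 - 5.3333)(8) = 7.1111.

7.11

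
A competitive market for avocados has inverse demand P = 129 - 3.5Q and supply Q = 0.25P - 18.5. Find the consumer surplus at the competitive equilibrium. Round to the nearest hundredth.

Rewriting supply in inverse form: P = 74 + 4Q.
Setting demand equal to supply, 55 = 7.5Q, so Q* = 7.3333 and P* = 103.3333.
The demand choke price is 129, so CS = (1/2)(Q*)(129 - P*) = (1/2)(7.3333)(25.6667) = 94.1111.

94.11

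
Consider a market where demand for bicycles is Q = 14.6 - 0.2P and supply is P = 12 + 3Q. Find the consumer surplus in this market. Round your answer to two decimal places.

145.35

Rewriting demand in inverse form: P = 73 - 5Q.
Set 73 - 5Q = 12 + 3Q, which gives 61 = 8Q, so Q* = 7.625 and P* = 73 - 5(7.625) = 34.875.
Consumer surplus is the triangle under demand above P*: (1/2)(7.625)(73 - 34.875) = (1/2)(7.625)(38.125) = 145.3516.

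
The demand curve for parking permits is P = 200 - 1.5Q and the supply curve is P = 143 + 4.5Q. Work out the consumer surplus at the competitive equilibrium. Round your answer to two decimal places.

67.69

Setting demand equal to supply, 57 = 6Q, so Q* = 9.5 and P* = 185.75.
The demand choke price is 200, so CS = (1/2)(Q*)(200 - P*) = (1/2)(9.5)(14.25) = 67.6875.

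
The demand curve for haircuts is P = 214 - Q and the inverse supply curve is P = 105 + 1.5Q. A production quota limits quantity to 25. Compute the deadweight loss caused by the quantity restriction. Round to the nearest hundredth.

Unrestricted equilibrium: Q* = (214 - 105)/(1 + 1.5) = 43.6.
At Q = 25 the demand price is 214 - (25) = 189 and the supply price is 105 + 1.5(25) = 142.5.
DWL = (1/2)(gap between curves at 25) x (Q* - 25) = (1/2)(46.5)(18.6) = 432.45.

432.45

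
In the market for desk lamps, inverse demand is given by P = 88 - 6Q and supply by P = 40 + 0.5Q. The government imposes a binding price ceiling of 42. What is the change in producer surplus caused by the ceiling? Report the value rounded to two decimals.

Free-market equilibrium: 88 - 6Q = 40 + 0.5Q gives Q* = 7.3846, P* = 43.6923.
At P = 42, sellers supply (42 - 40)/0.5 = 4 while buyers want more, so the quantity traded is 4 at price 42.
PS goes from (1/2)(7.3846)(3.6923) = 13.6331 to 4 (computed as (42 - 40)(4) - (1/2)(0.5)(4)^2), a change of -9.6331.

-9.63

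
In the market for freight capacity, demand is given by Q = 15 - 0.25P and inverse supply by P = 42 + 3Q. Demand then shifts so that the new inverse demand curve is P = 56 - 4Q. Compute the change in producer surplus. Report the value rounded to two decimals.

-3.92

Rewriting demand in inverse form: P = 60 - 4Q.
Initial equilibrium: Q_0 = 2.5714, P_0 = 49.7143; CS_0 = (1/2)(2.5714)(10.2857) = 13.2245, PS_0 = (1/2)(2.5714)(7.7143) = 9.9184.
New equilibrium: 56 - 4Q = 42 + 3Q gives Q_1 = 2, P_1 = 48; CS_1 = 8, PS_1 = 6.
Change in producer surplus = 6 - 9.9184 = -3.9184.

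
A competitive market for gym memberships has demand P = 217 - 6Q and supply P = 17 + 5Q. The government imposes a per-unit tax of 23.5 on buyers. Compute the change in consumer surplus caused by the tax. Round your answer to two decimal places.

Without the tax, 217 - 6Q = 17 + 5Q so Q* = 18.1818 and P* = 107.9091.
With the tax, buyers' net willingness to pay falls by 23.5: (217 - 23.5) - 6Q = 17 + 5Q, so Q_t = 16.0455. Buyers pay P_b = 120.7273; sellers receive P_s = P_b - 23.5 = 97.2273.
CS falls from (1/2)(18.1818)(109.0909) = 991.7355 to (1/2)(16.0455)(96.2727) = 772.3698, a change of -219.3657.

-219.37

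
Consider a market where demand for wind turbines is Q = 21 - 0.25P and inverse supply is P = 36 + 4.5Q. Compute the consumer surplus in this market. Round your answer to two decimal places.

63.78

Rewriting demand in inverse form: P = 84 - 4Q.
Equilibrium: 84 - 4Q = 36 + 4.5Q, so Q* = 5.6471 and P* = 61.4118.
CS is the area between the demand curve and P* from 0 to Q*: (1/2)(5.6471)(22.5882) = 63.7785.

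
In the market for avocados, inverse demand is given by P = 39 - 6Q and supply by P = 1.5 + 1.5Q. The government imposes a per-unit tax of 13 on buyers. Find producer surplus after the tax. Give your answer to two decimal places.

Pre-tax equilibrium: 39 - 6Q = 1.5 + 1.5Q gives Q* = 5, P* = 9.
With the tax, buyers' net willingness to pay falls by 13: (39 - 13) - 6Q = 1.5 + 1.5Q, so Q_t = 3.2667. Buyers pay P_b = 19.4; sellers receive P_s = P_b - 13 = 6.4.
PS = (1/2)(Q_t)(P_s - 1.5) = (1/2)(3.2667)(4.9) = 8.0033.

8.00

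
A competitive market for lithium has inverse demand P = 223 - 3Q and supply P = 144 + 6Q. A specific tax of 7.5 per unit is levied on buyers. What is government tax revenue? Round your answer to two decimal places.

59.58

Pre-tax equilibrium: 223 - 3Q = 144 + 6Q gives Q* = 8.7778, P* = 196.6667.
With the tax, buyers' net willingness to pay falls by 7.5: (223 - 7.5) - 3Q = 144 + 6Q, so Q_t = 7.9444. Buyers pay P_b = 199.1667; sellers receive P_s = P_b - 7.5 = 191.6667.
Tax revenue = t x Q_t = 7.5 x 7.9444 = 59.5833.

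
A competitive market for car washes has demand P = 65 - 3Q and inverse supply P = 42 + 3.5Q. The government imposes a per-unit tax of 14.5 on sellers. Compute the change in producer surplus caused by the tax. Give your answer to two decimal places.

Without the tax, 65 - 3Q = 42 + 3.5Q so Q* = 3.5385 and P* = 54.3846.
With the tax, sellers need 14.5 more per unit: 65 - 3Q = 42 + 3.5Q + 14.5, so Q_t = 1.3077. Buyers pay P_b = 61.0769; sellers receive P_s = P_b - 14.5 = 46.5769.
Producers lose the trapezoid between P_s and P* out to Q_t plus the triangle from Q_t to Q*: change in PS = 2.9926 - 21.9112 = -18.9186.

-18.92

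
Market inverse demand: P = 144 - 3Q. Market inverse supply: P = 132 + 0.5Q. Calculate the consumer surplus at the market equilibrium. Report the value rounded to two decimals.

17.63

Setting demand equal to supply, 12 = 3.5Q, so Q* = 3.4286 and P* = 133.7143.
Consumer surplus is the triangle under demand above P*: (1/2)(3.4286)(144 - 133.7143) = (1/2)(3.4286)(10.2857) = 17.6327.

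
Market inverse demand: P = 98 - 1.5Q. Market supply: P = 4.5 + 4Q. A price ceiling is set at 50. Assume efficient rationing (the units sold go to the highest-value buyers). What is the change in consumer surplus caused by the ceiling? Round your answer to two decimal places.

Free-market equilibrium: 98 - 1.5Q = 4.5 + 4Q gives Q* = 17, P* = 72.5.
At the ceiling price 50, quantity supplied is (50 - 4.5)/4 = 11.375; supply is the short side, so Q = 11.375 trades at P = 50.
CS goes from (1/2)(17)(25.5) = 216.75 to 448.957 (computed as (98 - 50)(11.375) - (1/2)(1.5)(11.375)^2), a change of 232.207.

232.21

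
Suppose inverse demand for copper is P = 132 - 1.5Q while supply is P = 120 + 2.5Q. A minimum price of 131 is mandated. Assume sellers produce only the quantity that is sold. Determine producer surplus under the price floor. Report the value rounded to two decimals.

6.78

Free-market equilibrium: 132 - 1.5Q = 120 + 2.5Q gives Q* = 3, P* = 127.5.
At the floor price 131, quantity demanded is (132 - 131)/1.5 = 0.6667; demand is the short side, so Q = 0.6667 trades at P = 131.
The supply price at Q = 0.6667 is 121.6667. PS is the trapezoid between 131 and supply over [0, 0.6667]: (1/2)[(131 - 120) + (131 - 121.6667)](0.6667) = 6.7778.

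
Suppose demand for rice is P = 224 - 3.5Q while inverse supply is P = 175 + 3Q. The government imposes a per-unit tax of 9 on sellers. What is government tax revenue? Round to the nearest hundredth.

Pre-tax equilibrium: 224 - 3.5Q = 175 + 3Q gives Q* = 7.5385, P* = 197.6154.
A tax on sellers shifts supply up by 9: 224 - 3.5Q = 175 + 3Q + 9, so Q_t = 6.1538. Buyers pay P_b = 202.4615; sellers receive P_s = P_b - 9 = 193.4615.
Tax revenue = t x Q_t = 9 x 6.1538 = 55.3846.

55.38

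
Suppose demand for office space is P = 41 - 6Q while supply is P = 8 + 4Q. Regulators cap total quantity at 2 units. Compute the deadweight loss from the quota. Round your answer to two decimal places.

Unrestricted equilibrium: Q* = (41 - 8)/(6 + 4) = 3.3.
At Q = 2 the demand price is 41 - 6(2) = 29 and the supply price is 8 + 4(2) = 16.
DWL = (1/2)(gap between curves at 2) x (Q* - 2) = (1/2)(13)(1.3) = 8.45.

8.45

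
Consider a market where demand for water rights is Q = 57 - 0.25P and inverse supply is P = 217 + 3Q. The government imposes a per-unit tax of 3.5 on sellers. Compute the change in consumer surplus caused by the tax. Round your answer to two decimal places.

Rewriting demand in inverse form: P = 228 - 4Q.
Without the tax, 228 - 4Q = 217 + 3Q so Q* = 1.5714 and P* = 221.7143.
With the tax, sellers need 3.5 more per unit: 228 - 4Q = 217 + 3Q + 3.5, so Q_t = 1.0714. Buyers pay P_b = 223.7143; sellers receive P_s = P_b - 3.5 = 220.2143.
Consumers lose the trapezoid between P* and P_b out to Q_t plus the triangle from Q_t to Q*: change in CS = 2.2959 - 4.9388 = -2.6429.

-2.64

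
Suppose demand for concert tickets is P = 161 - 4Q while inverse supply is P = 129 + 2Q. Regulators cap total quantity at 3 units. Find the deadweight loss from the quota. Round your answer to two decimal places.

Without the quota, 161 - 4Q = 129 + 2Q gives Q* = 5.3333.
At Q = 3 the demand price is 161 - 4(3) = 149 and the supply price is 129 + 2(3) = 135.
DWL = (1/2)(gap between curves at 3) x (Q* - 3) = (1/2)(14)(2.3333) = 16.3333.

16.33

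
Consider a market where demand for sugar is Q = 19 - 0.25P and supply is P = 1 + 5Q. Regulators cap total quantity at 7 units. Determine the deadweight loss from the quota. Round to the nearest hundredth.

8.00

Rewriting demand in inverse form: P = 76 - 4Q.
Unrestricted equilibrium: Q* = (76 - 1)/(4 + 5) = 8.3333.
At Q = 7 the demand price is 76 - 4(7) = 48 and the supply price is 1 + 5(7) = 36.
DWL = (1/2)(gap between curves at 7) x (Q* - 7) = (1/2)(12)(1.3333) = 8.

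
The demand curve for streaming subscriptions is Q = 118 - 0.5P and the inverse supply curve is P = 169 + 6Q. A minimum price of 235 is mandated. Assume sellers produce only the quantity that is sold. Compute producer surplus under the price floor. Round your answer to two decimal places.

32.25

Rewriting demand in inverse form: P = 236 - 2Q.
Free-market equilibrium: 236 - 2Q = 169 + 6Q gives Q* = 8.375, P* = 219.25.
At P = 235, buyers demand (236 - 235)/2 = 0.5 while sellers would supply more, so the quantity traded is 0.5 at price 235.
The supply price at Q = 0.5 is 172. PS is the trapezoid between 235 and supply over [0, 0.5]: (1/2)[(235 - 169) + (235 - 172)](0.5) = 32.25.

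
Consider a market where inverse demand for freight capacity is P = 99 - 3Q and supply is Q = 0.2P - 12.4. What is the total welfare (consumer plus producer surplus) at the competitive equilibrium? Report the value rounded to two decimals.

Rewriting supply in inverse form: P = 62 + 5Q.
Set 99 - 3Q = 62 + 5Q, which gives 37 = 8Q, so Q* = 4.625 and P* = 99 - 3(4.625) = 85.125.
Total surplus is the full triangle between the curves from 0 to Q*: (1/2)(4.625)(99 - 62) = 85.5625.

85.56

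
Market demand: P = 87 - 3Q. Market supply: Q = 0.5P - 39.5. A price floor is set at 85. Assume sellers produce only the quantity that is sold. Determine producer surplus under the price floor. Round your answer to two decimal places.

Rewriting supply in inverse form: P = 79 + 2Q.
Without the control, 87 - 3Q = 79 + 2Q so Q* = 1.6 and P* = 82.2.
At the floor price 85, quantity demanded is (87 - 85)/3 = 0.6667; demand is the short side, so Q = 0.6667 trades at P = 85.
The supply price at Q = 0.6667 is 80.3333. PS is the trapezoid between 85 and supply over [0, 0.6667]: (1/2)[(85 - 79) + (85 - 80.3333)](0.6667) = 3.5556.

3.56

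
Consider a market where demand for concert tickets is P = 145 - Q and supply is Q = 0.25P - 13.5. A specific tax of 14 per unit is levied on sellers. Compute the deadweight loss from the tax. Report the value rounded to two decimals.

Rewriting supply in inverse form: P = 54 + 4Q.
Pre-tax equilibrium: 145 - Q = 54 + 4Q gives Q* = 18.2, P* = 126.8.
A tax on sellers shifts supply up by 14: 145 - Q = 54 + 4Q + 14, so Q_t = 15.4. Buyers pay P_b = 129.6; sellers receive P_s = P_b - 14 = 115.6.
Deadweight loss is the triangle between the curves from Q_t to Q*: (1/2)(18.2 - 15.4)(14) = 19.6.

19.60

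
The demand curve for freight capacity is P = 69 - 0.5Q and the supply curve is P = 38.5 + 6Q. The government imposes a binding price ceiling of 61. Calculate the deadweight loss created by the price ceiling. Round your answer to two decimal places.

2.89

Without the control, 69 - 0.5Q = 38.5 + 6Q so Q* = 4.6923 and P* = 66.6538.
At P = 61, sellers supply (61 - 38.5)/6 = 3.75 while buyers want more, so the quantity traded is 3.75 at price 61.
The lost-trades triangle has base Q* - 3.75 = 0.9423 and height equal to the gap between the curves at Q = 3.75, which is 67.125 - 61 = 6.125. DWL = (1/2)(0.9423)(6.125) = 2.8858.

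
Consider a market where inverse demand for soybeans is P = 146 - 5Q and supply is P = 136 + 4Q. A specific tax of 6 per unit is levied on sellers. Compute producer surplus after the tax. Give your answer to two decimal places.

Pre-tax equilibrium: 146 - 5Q = 136 + 4Q gives Q* = 1.1111, P* = 140.4444.
A tax on sellers shifts supply up by 6: 146 - 5Q = 136 + 4Q + 6, so Q_t = 0.4444. Buyers pay P_b = 143.7778; sellers receive P_s = P_b - 6 = 137.7778.
Producer surplus is the triangle above supply below P_s: (1/2)(0.4444)(137.7778 - 136) = 0.3951.

0.40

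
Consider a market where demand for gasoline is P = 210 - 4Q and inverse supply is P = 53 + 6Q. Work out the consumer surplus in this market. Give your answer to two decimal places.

Set 210 - 4Q = 53 + 6Q, which gives 157 = 10Q, so Q* = 15.7 and P* = 210 - 4(15.7) = 147.2.
CS is the area between the demand curve and P* from 0 to Q*: (1/2)(15.7)(62.8) = 492.98.

492.98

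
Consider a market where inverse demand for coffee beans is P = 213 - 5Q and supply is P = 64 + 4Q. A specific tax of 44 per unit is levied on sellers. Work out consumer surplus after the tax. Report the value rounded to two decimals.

Pre-tax equilibrium: 213 - 5Q = 64 + 4Q gives Q* = 16.5556, P* = 130.2222.
With the tax, sellers need 44 more per unit: 213 - 5Q = 64 + 4Q + 44, so Q_t = 11.6667. Buyers pay P_b = 154.6667; sellers receive P_s = P_b - 44 = 110.6667.
Consumer surplus is the triangle under demand above P_b: (1/2)(11.6667)(213 - 154.6667) = 340.2778.

340.28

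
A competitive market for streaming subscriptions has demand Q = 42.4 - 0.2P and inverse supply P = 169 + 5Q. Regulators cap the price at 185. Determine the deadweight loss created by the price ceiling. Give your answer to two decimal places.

6.05

Rewriting demand in inverse form: P = 212 - 5Q.
Without the control, 212 - 5Q = 169 + 5Q so Q* = 4.3 and P* = 190.5.
At the ceiling price 185, quantity supplied is (185 - 169)/5 = 3.2; supply is the short side, so Q = 3.2 trades at P = 185.
The lost-trades triangle has base Q* - 3.2 = 1.1 and height equal to the gap between the curves at Q = 3.2, which is 196 - 185 = 11. DWL = (1/2)(1.1)(11) = 6.05.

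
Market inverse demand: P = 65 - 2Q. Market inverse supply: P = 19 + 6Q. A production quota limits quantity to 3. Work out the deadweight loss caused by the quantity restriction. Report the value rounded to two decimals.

30.25

Without the quota, 65 - 2Q = 19 + 6Q gives Q* = 5.75.
At Q = 3 the demand price is 65 - 2(3) = 59 and the supply price is 19 + 6(3) = 37.
Deadweight loss is the triangle between the curves from 3 to 5.75: (1/2)(59 - 37)(5.75 - 3) = 30.25.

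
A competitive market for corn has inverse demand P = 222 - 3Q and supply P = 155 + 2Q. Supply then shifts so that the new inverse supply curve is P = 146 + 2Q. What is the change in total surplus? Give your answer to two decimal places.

Initial equilibrium: Q_0 = 13.4, P_0 = 181.8; CS_0 = (1/2)(13.4)(40.2) = 269.34, PS_0 = (1/2)(13.4)(26.8) = 179.56.
New equilibrium: 222 - 3Q = 146 + 2Q gives Q_1 = 15.2, P_1 = 176.4; CS_1 = 346.56, PS_1 = 231.04.
Change in total surplus = (346.56 + 231.04) - (269.34 + 179.56) = 128.7.

128.70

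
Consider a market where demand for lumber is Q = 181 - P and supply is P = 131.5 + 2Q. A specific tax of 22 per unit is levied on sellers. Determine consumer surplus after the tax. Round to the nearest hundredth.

Rewriting demand in inverse form: P = 181 - Q.
Pre-tax equilibrium: 181 - Q = 131.5 + 2Q gives Q* = 16.5, P* = 164.5.
With the tax, sellers need 22 more per unit: 181 - Q = 131.5 + 2Q + 22, so Q_t = 9.1667. Buyers pay P_b = 171.8333; sellers receive P_s = P_b - 22 = 149.8333.
CS = (1/2)(Q_t)(181 - P_b) = (1/2)(9.1667)(9.1667) = 42.0139.

42.01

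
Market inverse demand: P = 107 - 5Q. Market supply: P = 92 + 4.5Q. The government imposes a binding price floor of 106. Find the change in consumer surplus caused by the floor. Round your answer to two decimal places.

Without the control, 107 - 5Q = 92 + 4.5Q so Q* = 1.5789 and P* = 99.1053.
At the floor price 106, quantity demanded is (107 - 106)/5 = 0.2; demand is the short side, so Q = 0.2 trades at P = 106.
CS goes from (1/2)(1.5789)(7.8947) = 6.2327 to 0.1 (computed as (107 - 106)(0.2) - (1/2)(5)(0.2)^2), a change of -6.1327.

-6.13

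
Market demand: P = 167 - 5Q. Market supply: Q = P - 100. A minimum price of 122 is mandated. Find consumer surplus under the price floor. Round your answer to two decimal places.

Rewriting supply in inverse form: P = 100 + Q.
Without the control, 167 - 5Q = 100 + Q so Q* = 11.1667 and P* = 111.1667.
At P = 122, buyers demand (167 - 122)/5 = 9 while sellers would supply more, so the quantity traded is 9 at price 122.
CS is the triangle under demand above 122: (1/2)(9)(167 - 122) = 202.5.

202.50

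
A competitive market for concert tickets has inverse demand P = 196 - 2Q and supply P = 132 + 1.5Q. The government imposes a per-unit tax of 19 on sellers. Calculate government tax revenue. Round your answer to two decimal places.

Without the tax, 196 - 2Q = 132 + 1.5Q so Q* = 18.2857 and P* = 159.4286.
A tax on sellers shifts supply up by 19: 196 - 2Q = 132 + 1.5Q + 19, so Q_t = 12.8571. Buyers pay P_b = 170.2857; sellers receive P_s = P_b - 19 = 151.2857.
Tax revenue = t x Q_t = 19 x 12.8571 = 244.2857.

244.29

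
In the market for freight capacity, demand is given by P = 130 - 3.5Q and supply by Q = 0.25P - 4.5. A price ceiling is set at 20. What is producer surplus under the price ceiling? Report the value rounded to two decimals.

Rewriting supply in inverse form: P = 18 + 4Q.
Free-market equilibrium: 130 - 3.5Q = 18 + 4Q gives Q* = 14.9333, P* = 77.7333.
At the ceiling price 20, quantity supplied is (20 - 18)/4 = 0.5; supply is the short side, so Q = 0.5 trades at P = 20.
PS is the triangle above supply below 20: (1/2)(0.5)(20 - 18) = 0.5.

0.50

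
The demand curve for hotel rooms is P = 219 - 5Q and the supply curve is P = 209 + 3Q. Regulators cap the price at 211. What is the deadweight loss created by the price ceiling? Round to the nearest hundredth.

1.36

Without the control, 219 - 5Q = 209 + 3Q so Q* = 1.25 and P* = 212.75.
At the ceiling price 211, quantity supplied is (211 - 209)/3 = 0.6667; supply is the short side, so Q = 0.6667 trades at P = 211.
At Q = 0.6667 the demand price is 215.6667 and the supply price is 211. Deadweight loss is the triangle between the curves from 0.6667 to 1.25: (1/2)(215.6667 - 211)(1.25 - 0.6667) = 1.3611.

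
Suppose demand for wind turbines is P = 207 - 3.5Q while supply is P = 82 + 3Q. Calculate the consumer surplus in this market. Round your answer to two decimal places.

Equilibrium: 207 - 3.5Q = 82 + 3Q, so Q* = 19.2308 and P* = 139.6923.
CS is the area between the demand curve and P* from 0 to Q*: (1/2)(19.2308)(67.3077) = 647.1893.

647.19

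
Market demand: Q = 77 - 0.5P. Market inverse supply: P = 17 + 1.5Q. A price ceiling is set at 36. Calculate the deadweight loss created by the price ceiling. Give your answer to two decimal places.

Rewriting demand in inverse form: P = 154 - 2Q.
Free-market equilibrium: 154 - 2Q = 17 + 1.5Q gives Q* = 39.1429, P* = 75.7143.
At P = 36, sellers supply (36 - 17)/1.5 = 12.6667 while buyers want more, so the quantity traded is 12.6667 at price 36.
The lost-trades triangle has base Q* - 12.6667 = 26.4762 and height equal to the gap between the curves at Q = 12.6667, which is 128.6667 - 36 = 92.6667. DWL = (1/2)(26.4762)(92.6667) = 1226.7302.

1226.73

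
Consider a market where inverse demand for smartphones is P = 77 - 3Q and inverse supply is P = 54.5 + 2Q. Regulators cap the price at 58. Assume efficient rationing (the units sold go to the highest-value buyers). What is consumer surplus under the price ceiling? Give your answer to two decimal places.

28.66

Free-market equilibrium: 77 - 3Q = 54.5 + 2Q gives Q* = 4.5, P* = 63.5.
At P = 58, sellers supply (58 - 54.5)/2 = 1.75 while buyers want more, so the quantity traded is 1.75 at price 58.
The demand price at Q = 1.75 is 71.75. CS is the trapezoid between demand and 58 over [0, 1.75]: (1/2)[(77 - 58) + (71.75 - 58)](1.75) = 28.6562.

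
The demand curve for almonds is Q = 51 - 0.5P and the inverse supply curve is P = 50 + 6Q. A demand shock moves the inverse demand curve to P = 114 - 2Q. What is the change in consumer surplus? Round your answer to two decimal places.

21.75

Rewriting demand in inverse form: P = 102 - 2Q.
Initial equilibrium: Q_0 = 6.5, P_0 = 89; CS_0 = (1/2)(6.5)(13) = 42.25, PS_0 = (1/2)(6.5)(39) = 126.75.
New equilibrium: 114 - 2Q = 50 + 6Q gives Q_1 = 8, P_1 = 98; CS_1 = 64, PS_1 = 192.
Change in consumer surplus = 64 - 42.25 = 21.75.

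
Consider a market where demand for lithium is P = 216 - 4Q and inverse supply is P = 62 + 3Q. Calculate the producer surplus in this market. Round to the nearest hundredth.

Set 216 - 4Q = 62 + 3Q, which gives 154 = 7Q, so Q* = 22 and P* = 216 - 4(22) = 128.
Producer surplus is the triangle above supply below P*: (1/2)(22)(128 - 62) = (1/2)(22)(66) = 726.

726.00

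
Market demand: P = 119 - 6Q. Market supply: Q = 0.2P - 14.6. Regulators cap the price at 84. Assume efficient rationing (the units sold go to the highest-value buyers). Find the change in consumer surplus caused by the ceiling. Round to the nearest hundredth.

Rewriting supply in inverse form: P = 73 + 5Q.
Without the control, 119 - 6Q = 73 + 5Q so Q* = 4.1818 and P* = 93.9091.
At the ceiling price 84, quantity supplied is (84 - 73)/5 = 2.2; supply is the short side, so Q = 2.2 trades at P = 84.
CS goes from (1/2)(4.1818)(25.0909) = 52.4628 to 62.48 (computed as (119 - 84)(2.2) - (1/2)(6)(2.2)^2), a change of 10.0172.

10.02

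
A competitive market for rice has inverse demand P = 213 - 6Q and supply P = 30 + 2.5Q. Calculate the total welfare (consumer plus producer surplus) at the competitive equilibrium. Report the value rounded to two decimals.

1969.94

Equilibrium: 213 - 6Q = 30 + 2.5Q, so Q* = 21.5294 and P* = 83.8235.
CS = (1/2)(21.5294)(129.1765) = 1390.5467 and PS = (1/2)(21.5294)(53.8235) = 579.3945, so total surplus = 1969.9412.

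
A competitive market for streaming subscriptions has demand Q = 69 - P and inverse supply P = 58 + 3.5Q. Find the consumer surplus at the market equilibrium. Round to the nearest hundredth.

2.99

Rewriting demand in inverse form: P = 69 - Q.
Setting demand equal to supply, 11 = 4.5Q, so Q* = 2.4444 and P* = 66.5556.
The demand choke price is 69, so CS = (1/2)(Q*)(69 - P*) = (1/2)(2.4444)(2.4444) = 2.9877.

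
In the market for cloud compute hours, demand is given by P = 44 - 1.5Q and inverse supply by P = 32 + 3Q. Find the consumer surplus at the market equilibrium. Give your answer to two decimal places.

Equilibrium: 44 - 1.5Q = 32 + 3Q, so Q* = 2.6667 and P* = 40.
CS is the area between the demand curve and P* from 0 to Q*: (1/2)(2.6667)(4) = 5.3333.

5.33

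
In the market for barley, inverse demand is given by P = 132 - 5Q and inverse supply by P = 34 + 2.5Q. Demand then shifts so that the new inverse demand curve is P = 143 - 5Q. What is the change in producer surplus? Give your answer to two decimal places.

Initial equilibrium: Q_0 = 13.0667, P_0 = 66.6667; CS_0 = (1/2)(13.0667)(65.3333) = 426.8444, PS_0 = (1/2)(13.0667)(32.6667) = 213.4222.
New equilibrium: 143 - 5Q = 34 + 2.5Q gives Q_1 = 14.5333, P_1 = 70.3333; CS_1 = 528.0444, PS_1 = 264.0222.
Change in producer surplus = 264.0222 - 213.4222 = 50.6.

50.60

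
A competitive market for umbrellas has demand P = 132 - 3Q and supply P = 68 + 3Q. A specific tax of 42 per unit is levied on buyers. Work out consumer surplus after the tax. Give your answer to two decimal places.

20.17

Without the tax, 132 - 3Q = 68 + 3Q so Q* = 10.6667 and P* = 100.
With the tax, buyers' net willingness to pay falls by 42: (132 - 42) - 3Q = 68 + 3Q, so Q_t = 3.6667. Buyers pay P_b = 121; sellers receive P_s = P_b - 42 = 79.
Consumer surplus is the triangle under demand above P_b: (1/2)(3.6667)(132 - 121) = 20.1667.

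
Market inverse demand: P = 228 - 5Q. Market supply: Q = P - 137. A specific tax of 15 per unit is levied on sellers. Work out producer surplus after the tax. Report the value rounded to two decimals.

Rewriting supply in inverse form: P = 137 + Q.
Pre-tax equilibrium: 228 - 5Q = 137 + Q gives Q* = 15.1667, P* = 152.1667.
With the tax, sellers need 15 more per unit: 228 - 5Q = 137 + Q + 15, so Q_t = 12.6667. Buyers pay P_b = 164.6667; sellers receive P_s = P_b - 15 = 149.6667.
PS = (1/2)(Q_t)(P_s - 137) = (1/2)(12.6667)(12.6667) = 80.2222.

80.22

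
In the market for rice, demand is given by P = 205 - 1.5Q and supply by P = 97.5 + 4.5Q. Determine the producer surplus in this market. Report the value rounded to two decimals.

722.27

Setting demand equal to supply, 107.5 = 6Q, so Q* = 17.9167 and P* = 178.125.
The supply curve's price intercept is 97.5, so PS = (1/2)(Q*)(P* - 97.5) = (1/2)(17.9167)(80.625) = 722.2656.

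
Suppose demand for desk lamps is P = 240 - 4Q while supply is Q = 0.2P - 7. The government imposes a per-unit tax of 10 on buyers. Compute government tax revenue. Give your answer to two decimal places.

216.67

Rewriting supply in inverse form: P = 35 + 5Q.
Without the tax, 240 - 4Q = 35 + 5Q so Q* = 22.7778 and P* = 148.8889.
A tax on buyers shifts demand down by 10: (240 - 10) - 4Q = 35 + 5Q, so Q_t = 21.6667. Buyers pay P_b = 153.3333; sellers receive P_s = P_b - 10 = 143.3333.
Revenue is the tax times quantity traded: 10 x 21.6667 = 216.6667.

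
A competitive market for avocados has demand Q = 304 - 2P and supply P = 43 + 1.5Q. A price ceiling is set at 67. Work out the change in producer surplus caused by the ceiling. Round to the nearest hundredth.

Rewriting demand in inverse form: P = 152 - 0.5Q.
Free-market equilibrium: 152 - 0.5Q = 43 + 1.5Q gives Q* = 54.5, P* = 124.75.
At the ceiling price 67, quantity supplied is (67 - 43)/1.5 = 16; supply is the short side, so Q = 16 trades at P = 67.
PS goes from (1/2)(54.5)(81.75) = 2227.6875 to 192 (computed as (67 - 43)(16) - (1/2)(1.5)(16)^2), a change of -2035.6875.

-2035.69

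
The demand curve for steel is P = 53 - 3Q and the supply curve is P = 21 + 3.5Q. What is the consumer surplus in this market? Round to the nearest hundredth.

36.36

Setting demand equal to supply, 32 = 6.5Q, so Q* = 4.9231 and P* = 38.2308.
Consumer surplus is the triangle under demand above P*: (1/2)(4.9231)(53 - 38.2308) = (1/2)(4.9231)(14.7692) = 36.355.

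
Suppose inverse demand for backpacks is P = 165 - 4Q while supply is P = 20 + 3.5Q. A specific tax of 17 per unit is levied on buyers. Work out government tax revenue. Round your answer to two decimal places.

Without the tax, 165 - 4Q = 20 + 3.5Q so Q* = 19.3333 and P* = 87.6667.
A tax on buyers shifts demand down by 17: (165 - 17) - 4Q = 20 + 3.5Q, so Q_t = 17.0667. Buyers pay P_b = 96.7333; sellers receive P_s = P_b - 17 = 79.7333.
Revenue is the tax times quantity traded: 17 x 17.0667 = 290.1333.

290.13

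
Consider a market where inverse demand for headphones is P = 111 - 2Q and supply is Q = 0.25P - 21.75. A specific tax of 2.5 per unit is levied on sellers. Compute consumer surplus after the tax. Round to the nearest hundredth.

12.84

Rewriting supply in inverse form: P = 87 + 4Q.
Without the tax, 111 - 2Q = 87 + 4Q so Q* = 4 and P* = 103.
A tax on sellers shifts supply up by 2.5: 111 - 2Q = 87 + 4Q + 2.5, so Q_t = 3.5833. Buyers pay P_b = 103.8333; sellers receive P_s = P_b - 2.5 = 101.3333.
CS = (1/2)(Q_t)(111 - P_b) = (1/2)(3.5833)(7.1667) = 12.8403.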